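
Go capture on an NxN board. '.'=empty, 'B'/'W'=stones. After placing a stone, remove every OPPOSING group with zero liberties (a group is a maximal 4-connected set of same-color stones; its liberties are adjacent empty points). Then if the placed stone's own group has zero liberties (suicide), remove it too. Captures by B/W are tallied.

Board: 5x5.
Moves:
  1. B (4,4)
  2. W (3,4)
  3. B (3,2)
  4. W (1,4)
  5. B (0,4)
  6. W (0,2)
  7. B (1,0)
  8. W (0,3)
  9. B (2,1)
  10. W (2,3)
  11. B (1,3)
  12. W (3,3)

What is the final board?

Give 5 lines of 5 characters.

Answer: ..WW.
B..BW
.B.W.
..BWW
....B

Derivation:
Move 1: B@(4,4) -> caps B=0 W=0
Move 2: W@(3,4) -> caps B=0 W=0
Move 3: B@(3,2) -> caps B=0 W=0
Move 4: W@(1,4) -> caps B=0 W=0
Move 5: B@(0,4) -> caps B=0 W=0
Move 6: W@(0,2) -> caps B=0 W=0
Move 7: B@(1,0) -> caps B=0 W=0
Move 8: W@(0,3) -> caps B=0 W=1
Move 9: B@(2,1) -> caps B=0 W=1
Move 10: W@(2,3) -> caps B=0 W=1
Move 11: B@(1,3) -> caps B=0 W=1
Move 12: W@(3,3) -> caps B=0 W=1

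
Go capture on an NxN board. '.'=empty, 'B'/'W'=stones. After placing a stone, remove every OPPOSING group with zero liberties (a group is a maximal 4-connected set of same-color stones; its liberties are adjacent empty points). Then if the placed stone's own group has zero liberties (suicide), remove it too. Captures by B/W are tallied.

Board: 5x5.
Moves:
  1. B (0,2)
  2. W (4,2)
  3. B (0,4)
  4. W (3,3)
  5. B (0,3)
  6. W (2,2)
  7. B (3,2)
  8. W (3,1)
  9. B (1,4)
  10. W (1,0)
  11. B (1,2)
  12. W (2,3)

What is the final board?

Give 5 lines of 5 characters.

Move 1: B@(0,2) -> caps B=0 W=0
Move 2: W@(4,2) -> caps B=0 W=0
Move 3: B@(0,4) -> caps B=0 W=0
Move 4: W@(3,3) -> caps B=0 W=0
Move 5: B@(0,3) -> caps B=0 W=0
Move 6: W@(2,2) -> caps B=0 W=0
Move 7: B@(3,2) -> caps B=0 W=0
Move 8: W@(3,1) -> caps B=0 W=1
Move 9: B@(1,4) -> caps B=0 W=1
Move 10: W@(1,0) -> caps B=0 W=1
Move 11: B@(1,2) -> caps B=0 W=1
Move 12: W@(2,3) -> caps B=0 W=1

Answer: ..BBB
W.B.B
..WW.
.W.W.
..W..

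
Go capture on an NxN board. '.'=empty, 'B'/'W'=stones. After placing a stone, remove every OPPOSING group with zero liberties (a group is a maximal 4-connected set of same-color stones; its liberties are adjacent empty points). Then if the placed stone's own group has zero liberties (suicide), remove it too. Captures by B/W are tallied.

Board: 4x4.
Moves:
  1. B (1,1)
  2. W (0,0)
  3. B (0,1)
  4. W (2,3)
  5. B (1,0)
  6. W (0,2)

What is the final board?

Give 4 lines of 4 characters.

Move 1: B@(1,1) -> caps B=0 W=0
Move 2: W@(0,0) -> caps B=0 W=0
Move 3: B@(0,1) -> caps B=0 W=0
Move 4: W@(2,3) -> caps B=0 W=0
Move 5: B@(1,0) -> caps B=1 W=0
Move 6: W@(0,2) -> caps B=1 W=0

Answer: .BW.
BB..
...W
....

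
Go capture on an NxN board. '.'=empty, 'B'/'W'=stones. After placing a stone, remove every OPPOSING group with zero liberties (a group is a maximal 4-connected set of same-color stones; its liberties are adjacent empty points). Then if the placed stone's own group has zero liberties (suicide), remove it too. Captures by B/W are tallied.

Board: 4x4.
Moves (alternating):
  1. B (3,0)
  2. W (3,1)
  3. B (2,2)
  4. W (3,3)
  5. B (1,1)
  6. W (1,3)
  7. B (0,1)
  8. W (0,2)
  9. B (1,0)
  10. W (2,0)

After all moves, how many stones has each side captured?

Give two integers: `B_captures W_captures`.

Move 1: B@(3,0) -> caps B=0 W=0
Move 2: W@(3,1) -> caps B=0 W=0
Move 3: B@(2,2) -> caps B=0 W=0
Move 4: W@(3,3) -> caps B=0 W=0
Move 5: B@(1,1) -> caps B=0 W=0
Move 6: W@(1,3) -> caps B=0 W=0
Move 7: B@(0,1) -> caps B=0 W=0
Move 8: W@(0,2) -> caps B=0 W=0
Move 9: B@(1,0) -> caps B=0 W=0
Move 10: W@(2,0) -> caps B=0 W=1

Answer: 0 1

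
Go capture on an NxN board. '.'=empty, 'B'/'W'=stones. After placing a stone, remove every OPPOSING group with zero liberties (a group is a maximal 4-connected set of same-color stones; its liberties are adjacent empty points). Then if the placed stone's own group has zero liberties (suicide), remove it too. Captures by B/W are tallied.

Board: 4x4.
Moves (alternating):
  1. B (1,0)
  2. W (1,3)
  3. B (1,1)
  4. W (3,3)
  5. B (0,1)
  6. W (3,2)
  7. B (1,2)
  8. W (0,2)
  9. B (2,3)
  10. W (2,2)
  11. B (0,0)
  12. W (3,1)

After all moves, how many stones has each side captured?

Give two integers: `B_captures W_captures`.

Move 1: B@(1,0) -> caps B=0 W=0
Move 2: W@(1,3) -> caps B=0 W=0
Move 3: B@(1,1) -> caps B=0 W=0
Move 4: W@(3,3) -> caps B=0 W=0
Move 5: B@(0,1) -> caps B=0 W=0
Move 6: W@(3,2) -> caps B=0 W=0
Move 7: B@(1,2) -> caps B=0 W=0
Move 8: W@(0,2) -> caps B=0 W=0
Move 9: B@(2,3) -> caps B=0 W=0
Move 10: W@(2,2) -> caps B=0 W=1
Move 11: B@(0,0) -> caps B=0 W=1
Move 12: W@(3,1) -> caps B=0 W=1

Answer: 0 1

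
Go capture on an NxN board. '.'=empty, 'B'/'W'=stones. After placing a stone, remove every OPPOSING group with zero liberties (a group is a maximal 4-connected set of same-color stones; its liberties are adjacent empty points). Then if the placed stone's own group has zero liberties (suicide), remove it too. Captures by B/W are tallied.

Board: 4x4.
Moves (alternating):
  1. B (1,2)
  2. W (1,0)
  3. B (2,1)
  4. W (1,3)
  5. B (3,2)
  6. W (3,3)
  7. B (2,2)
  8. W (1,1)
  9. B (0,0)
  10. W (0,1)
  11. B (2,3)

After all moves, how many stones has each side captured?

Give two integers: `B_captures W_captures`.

Answer: 1 1

Derivation:
Move 1: B@(1,2) -> caps B=0 W=0
Move 2: W@(1,0) -> caps B=0 W=0
Move 3: B@(2,1) -> caps B=0 W=0
Move 4: W@(1,3) -> caps B=0 W=0
Move 5: B@(3,2) -> caps B=0 W=0
Move 6: W@(3,3) -> caps B=0 W=0
Move 7: B@(2,2) -> caps B=0 W=0
Move 8: W@(1,1) -> caps B=0 W=0
Move 9: B@(0,0) -> caps B=0 W=0
Move 10: W@(0,1) -> caps B=0 W=1
Move 11: B@(2,3) -> caps B=1 W=1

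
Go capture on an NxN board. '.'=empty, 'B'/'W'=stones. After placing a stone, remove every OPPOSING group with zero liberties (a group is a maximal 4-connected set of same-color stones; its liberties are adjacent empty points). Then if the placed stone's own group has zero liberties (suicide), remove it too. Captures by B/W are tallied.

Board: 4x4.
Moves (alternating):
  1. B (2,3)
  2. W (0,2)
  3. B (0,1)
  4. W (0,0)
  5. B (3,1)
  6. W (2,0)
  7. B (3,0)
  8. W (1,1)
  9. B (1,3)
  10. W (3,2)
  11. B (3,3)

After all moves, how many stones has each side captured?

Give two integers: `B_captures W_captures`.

Answer: 0 1

Derivation:
Move 1: B@(2,3) -> caps B=0 W=0
Move 2: W@(0,2) -> caps B=0 W=0
Move 3: B@(0,1) -> caps B=0 W=0
Move 4: W@(0,0) -> caps B=0 W=0
Move 5: B@(3,1) -> caps B=0 W=0
Move 6: W@(2,0) -> caps B=0 W=0
Move 7: B@(3,0) -> caps B=0 W=0
Move 8: W@(1,1) -> caps B=0 W=1
Move 9: B@(1,3) -> caps B=0 W=1
Move 10: W@(3,2) -> caps B=0 W=1
Move 11: B@(3,3) -> caps B=0 W=1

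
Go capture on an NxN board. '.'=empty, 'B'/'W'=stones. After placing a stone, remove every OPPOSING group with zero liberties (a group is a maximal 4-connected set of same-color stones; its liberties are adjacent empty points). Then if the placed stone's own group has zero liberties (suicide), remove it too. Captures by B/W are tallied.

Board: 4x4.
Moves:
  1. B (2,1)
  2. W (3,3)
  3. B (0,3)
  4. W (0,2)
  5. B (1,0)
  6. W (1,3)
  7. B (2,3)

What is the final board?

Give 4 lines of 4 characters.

Move 1: B@(2,1) -> caps B=0 W=0
Move 2: W@(3,3) -> caps B=0 W=0
Move 3: B@(0,3) -> caps B=0 W=0
Move 4: W@(0,2) -> caps B=0 W=0
Move 5: B@(1,0) -> caps B=0 W=0
Move 6: W@(1,3) -> caps B=0 W=1
Move 7: B@(2,3) -> caps B=0 W=1

Answer: ..W.
B..W
.B.B
...W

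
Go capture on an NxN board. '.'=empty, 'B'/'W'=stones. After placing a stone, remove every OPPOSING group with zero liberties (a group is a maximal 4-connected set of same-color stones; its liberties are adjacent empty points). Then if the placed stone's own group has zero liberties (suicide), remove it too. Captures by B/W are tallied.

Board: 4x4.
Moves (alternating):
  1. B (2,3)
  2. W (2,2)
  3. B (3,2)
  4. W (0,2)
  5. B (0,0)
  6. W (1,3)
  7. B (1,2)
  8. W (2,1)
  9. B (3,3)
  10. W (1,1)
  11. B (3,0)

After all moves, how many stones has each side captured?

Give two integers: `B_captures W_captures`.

Move 1: B@(2,3) -> caps B=0 W=0
Move 2: W@(2,2) -> caps B=0 W=0
Move 3: B@(3,2) -> caps B=0 W=0
Move 4: W@(0,2) -> caps B=0 W=0
Move 5: B@(0,0) -> caps B=0 W=0
Move 6: W@(1,3) -> caps B=0 W=0
Move 7: B@(1,2) -> caps B=0 W=0
Move 8: W@(2,1) -> caps B=0 W=0
Move 9: B@(3,3) -> caps B=0 W=0
Move 10: W@(1,1) -> caps B=0 W=1
Move 11: B@(3,0) -> caps B=0 W=1

Answer: 0 1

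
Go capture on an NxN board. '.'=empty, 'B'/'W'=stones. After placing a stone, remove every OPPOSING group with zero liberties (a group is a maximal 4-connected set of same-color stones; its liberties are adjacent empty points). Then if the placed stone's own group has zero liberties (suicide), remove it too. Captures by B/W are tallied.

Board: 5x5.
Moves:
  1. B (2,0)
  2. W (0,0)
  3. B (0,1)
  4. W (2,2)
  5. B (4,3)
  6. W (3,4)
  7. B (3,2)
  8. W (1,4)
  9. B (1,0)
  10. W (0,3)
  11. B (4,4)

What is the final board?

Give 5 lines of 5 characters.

Answer: .B.W.
B...W
B.W..
..B.W
...BB

Derivation:
Move 1: B@(2,0) -> caps B=0 W=0
Move 2: W@(0,0) -> caps B=0 W=0
Move 3: B@(0,1) -> caps B=0 W=0
Move 4: W@(2,2) -> caps B=0 W=0
Move 5: B@(4,3) -> caps B=0 W=0
Move 6: W@(3,4) -> caps B=0 W=0
Move 7: B@(3,2) -> caps B=0 W=0
Move 8: W@(1,4) -> caps B=0 W=0
Move 9: B@(1,0) -> caps B=1 W=0
Move 10: W@(0,3) -> caps B=1 W=0
Move 11: B@(4,4) -> caps B=1 W=0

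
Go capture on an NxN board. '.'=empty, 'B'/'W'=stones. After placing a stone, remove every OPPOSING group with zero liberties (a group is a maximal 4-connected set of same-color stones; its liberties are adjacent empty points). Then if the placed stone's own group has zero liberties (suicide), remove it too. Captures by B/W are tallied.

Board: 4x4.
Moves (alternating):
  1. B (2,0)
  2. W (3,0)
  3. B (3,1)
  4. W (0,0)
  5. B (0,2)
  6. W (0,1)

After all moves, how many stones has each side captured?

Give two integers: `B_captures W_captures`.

Answer: 1 0

Derivation:
Move 1: B@(2,0) -> caps B=0 W=0
Move 2: W@(3,0) -> caps B=0 W=0
Move 3: B@(3,1) -> caps B=1 W=0
Move 4: W@(0,0) -> caps B=1 W=0
Move 5: B@(0,2) -> caps B=1 W=0
Move 6: W@(0,1) -> caps B=1 W=0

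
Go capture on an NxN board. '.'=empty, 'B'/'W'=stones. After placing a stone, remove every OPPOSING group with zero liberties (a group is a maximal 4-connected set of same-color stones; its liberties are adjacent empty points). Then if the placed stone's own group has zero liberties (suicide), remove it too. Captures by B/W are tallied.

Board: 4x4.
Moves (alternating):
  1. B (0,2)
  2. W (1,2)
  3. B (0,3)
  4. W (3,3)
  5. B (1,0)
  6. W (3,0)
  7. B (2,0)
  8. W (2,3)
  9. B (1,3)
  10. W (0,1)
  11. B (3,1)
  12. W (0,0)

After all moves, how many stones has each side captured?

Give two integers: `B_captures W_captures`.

Move 1: B@(0,2) -> caps B=0 W=0
Move 2: W@(1,2) -> caps B=0 W=0
Move 3: B@(0,3) -> caps B=0 W=0
Move 4: W@(3,3) -> caps B=0 W=0
Move 5: B@(1,0) -> caps B=0 W=0
Move 6: W@(3,0) -> caps B=0 W=0
Move 7: B@(2,0) -> caps B=0 W=0
Move 8: W@(2,3) -> caps B=0 W=0
Move 9: B@(1,3) -> caps B=0 W=0
Move 10: W@(0,1) -> caps B=0 W=3
Move 11: B@(3,1) -> caps B=1 W=3
Move 12: W@(0,0) -> caps B=1 W=3

Answer: 1 3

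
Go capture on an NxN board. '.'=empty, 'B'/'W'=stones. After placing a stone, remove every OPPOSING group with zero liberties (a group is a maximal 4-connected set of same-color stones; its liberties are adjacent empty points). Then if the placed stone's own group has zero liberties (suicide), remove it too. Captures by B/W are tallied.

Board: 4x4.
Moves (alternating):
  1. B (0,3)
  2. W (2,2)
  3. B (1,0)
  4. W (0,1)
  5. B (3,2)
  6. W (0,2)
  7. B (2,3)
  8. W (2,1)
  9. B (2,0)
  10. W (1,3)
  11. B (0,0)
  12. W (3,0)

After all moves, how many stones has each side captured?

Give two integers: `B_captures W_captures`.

Move 1: B@(0,3) -> caps B=0 W=0
Move 2: W@(2,2) -> caps B=0 W=0
Move 3: B@(1,0) -> caps B=0 W=0
Move 4: W@(0,1) -> caps B=0 W=0
Move 5: B@(3,2) -> caps B=0 W=0
Move 6: W@(0,2) -> caps B=0 W=0
Move 7: B@(2,3) -> caps B=0 W=0
Move 8: W@(2,1) -> caps B=0 W=0
Move 9: B@(2,0) -> caps B=0 W=0
Move 10: W@(1,3) -> caps B=0 W=1
Move 11: B@(0,0) -> caps B=0 W=1
Move 12: W@(3,0) -> caps B=0 W=1

Answer: 0 1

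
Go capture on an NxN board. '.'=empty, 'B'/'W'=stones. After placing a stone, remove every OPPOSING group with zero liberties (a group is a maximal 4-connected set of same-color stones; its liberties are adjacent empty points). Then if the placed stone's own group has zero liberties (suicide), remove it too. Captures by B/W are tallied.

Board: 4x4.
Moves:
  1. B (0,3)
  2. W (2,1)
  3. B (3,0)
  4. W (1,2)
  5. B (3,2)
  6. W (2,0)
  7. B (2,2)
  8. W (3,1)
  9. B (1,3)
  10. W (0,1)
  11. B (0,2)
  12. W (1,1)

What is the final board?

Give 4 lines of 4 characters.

Answer: .WBB
.WWB
WWB.
.WB.

Derivation:
Move 1: B@(0,3) -> caps B=0 W=0
Move 2: W@(2,1) -> caps B=0 W=0
Move 3: B@(3,0) -> caps B=0 W=0
Move 4: W@(1,2) -> caps B=0 W=0
Move 5: B@(3,2) -> caps B=0 W=0
Move 6: W@(2,0) -> caps B=0 W=0
Move 7: B@(2,2) -> caps B=0 W=0
Move 8: W@(3,1) -> caps B=0 W=1
Move 9: B@(1,3) -> caps B=0 W=1
Move 10: W@(0,1) -> caps B=0 W=1
Move 11: B@(0,2) -> caps B=0 W=1
Move 12: W@(1,1) -> caps B=0 W=1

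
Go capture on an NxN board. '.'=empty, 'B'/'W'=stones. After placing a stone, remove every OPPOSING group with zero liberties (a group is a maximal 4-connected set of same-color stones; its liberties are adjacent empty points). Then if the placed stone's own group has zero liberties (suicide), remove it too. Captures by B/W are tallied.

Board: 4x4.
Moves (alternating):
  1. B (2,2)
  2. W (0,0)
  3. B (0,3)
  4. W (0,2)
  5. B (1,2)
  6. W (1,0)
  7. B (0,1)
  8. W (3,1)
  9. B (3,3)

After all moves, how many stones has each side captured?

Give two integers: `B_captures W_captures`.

Answer: 1 0

Derivation:
Move 1: B@(2,2) -> caps B=0 W=0
Move 2: W@(0,0) -> caps B=0 W=0
Move 3: B@(0,3) -> caps B=0 W=0
Move 4: W@(0,2) -> caps B=0 W=0
Move 5: B@(1,2) -> caps B=0 W=0
Move 6: W@(1,0) -> caps B=0 W=0
Move 7: B@(0,1) -> caps B=1 W=0
Move 8: W@(3,1) -> caps B=1 W=0
Move 9: B@(3,3) -> caps B=1 W=0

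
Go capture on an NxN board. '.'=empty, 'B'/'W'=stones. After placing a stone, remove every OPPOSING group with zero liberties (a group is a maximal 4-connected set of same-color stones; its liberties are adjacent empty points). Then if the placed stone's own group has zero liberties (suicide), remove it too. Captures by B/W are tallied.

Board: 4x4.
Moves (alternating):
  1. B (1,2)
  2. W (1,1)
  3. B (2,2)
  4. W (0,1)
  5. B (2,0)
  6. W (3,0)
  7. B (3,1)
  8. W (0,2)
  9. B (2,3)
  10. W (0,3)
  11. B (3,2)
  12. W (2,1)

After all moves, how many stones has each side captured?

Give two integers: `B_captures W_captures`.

Answer: 1 0

Derivation:
Move 1: B@(1,2) -> caps B=0 W=0
Move 2: W@(1,1) -> caps B=0 W=0
Move 3: B@(2,2) -> caps B=0 W=0
Move 4: W@(0,1) -> caps B=0 W=0
Move 5: B@(2,0) -> caps B=0 W=0
Move 6: W@(3,0) -> caps B=0 W=0
Move 7: B@(3,1) -> caps B=1 W=0
Move 8: W@(0,2) -> caps B=1 W=0
Move 9: B@(2,3) -> caps B=1 W=0
Move 10: W@(0,3) -> caps B=1 W=0
Move 11: B@(3,2) -> caps B=1 W=0
Move 12: W@(2,1) -> caps B=1 W=0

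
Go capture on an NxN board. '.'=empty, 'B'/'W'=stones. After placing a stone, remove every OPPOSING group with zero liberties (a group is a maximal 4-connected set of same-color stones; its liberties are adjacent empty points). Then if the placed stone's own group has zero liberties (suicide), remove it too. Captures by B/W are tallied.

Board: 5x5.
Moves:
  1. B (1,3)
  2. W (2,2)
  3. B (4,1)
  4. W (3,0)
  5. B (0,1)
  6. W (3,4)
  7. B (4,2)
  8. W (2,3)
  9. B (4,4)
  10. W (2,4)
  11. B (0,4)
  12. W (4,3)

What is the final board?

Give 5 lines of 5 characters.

Answer: .B..B
...B.
..WWW
W...W
.BBW.

Derivation:
Move 1: B@(1,3) -> caps B=0 W=0
Move 2: W@(2,2) -> caps B=0 W=0
Move 3: B@(4,1) -> caps B=0 W=0
Move 4: W@(3,0) -> caps B=0 W=0
Move 5: B@(0,1) -> caps B=0 W=0
Move 6: W@(3,4) -> caps B=0 W=0
Move 7: B@(4,2) -> caps B=0 W=0
Move 8: W@(2,3) -> caps B=0 W=0
Move 9: B@(4,4) -> caps B=0 W=0
Move 10: W@(2,4) -> caps B=0 W=0
Move 11: B@(0,4) -> caps B=0 W=0
Move 12: W@(4,3) -> caps B=0 W=1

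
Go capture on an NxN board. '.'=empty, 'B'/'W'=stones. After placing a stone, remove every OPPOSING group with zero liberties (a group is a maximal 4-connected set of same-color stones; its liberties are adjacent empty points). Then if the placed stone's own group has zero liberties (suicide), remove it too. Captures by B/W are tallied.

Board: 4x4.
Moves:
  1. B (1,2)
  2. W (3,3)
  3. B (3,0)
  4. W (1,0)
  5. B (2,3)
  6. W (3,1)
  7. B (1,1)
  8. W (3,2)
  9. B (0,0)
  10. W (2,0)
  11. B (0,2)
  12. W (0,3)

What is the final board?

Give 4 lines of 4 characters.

Move 1: B@(1,2) -> caps B=0 W=0
Move 2: W@(3,3) -> caps B=0 W=0
Move 3: B@(3,0) -> caps B=0 W=0
Move 4: W@(1,0) -> caps B=0 W=0
Move 5: B@(2,3) -> caps B=0 W=0
Move 6: W@(3,1) -> caps B=0 W=0
Move 7: B@(1,1) -> caps B=0 W=0
Move 8: W@(3,2) -> caps B=0 W=0
Move 9: B@(0,0) -> caps B=0 W=0
Move 10: W@(2,0) -> caps B=0 W=1
Move 11: B@(0,2) -> caps B=0 W=1
Move 12: W@(0,3) -> caps B=0 W=1

Answer: B.BW
WBB.
W..B
.WWW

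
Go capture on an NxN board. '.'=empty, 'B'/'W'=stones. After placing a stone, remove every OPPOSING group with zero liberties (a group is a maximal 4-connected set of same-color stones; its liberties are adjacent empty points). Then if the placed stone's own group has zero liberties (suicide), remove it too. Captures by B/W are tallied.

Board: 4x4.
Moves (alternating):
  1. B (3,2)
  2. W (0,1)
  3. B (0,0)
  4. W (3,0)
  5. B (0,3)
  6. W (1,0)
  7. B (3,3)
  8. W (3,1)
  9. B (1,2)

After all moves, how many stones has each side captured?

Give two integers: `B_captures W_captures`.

Answer: 0 1

Derivation:
Move 1: B@(3,2) -> caps B=0 W=0
Move 2: W@(0,1) -> caps B=0 W=0
Move 3: B@(0,0) -> caps B=0 W=0
Move 4: W@(3,0) -> caps B=0 W=0
Move 5: B@(0,3) -> caps B=0 W=0
Move 6: W@(1,0) -> caps B=0 W=1
Move 7: B@(3,3) -> caps B=0 W=1
Move 8: W@(3,1) -> caps B=0 W=1
Move 9: B@(1,2) -> caps B=0 W=1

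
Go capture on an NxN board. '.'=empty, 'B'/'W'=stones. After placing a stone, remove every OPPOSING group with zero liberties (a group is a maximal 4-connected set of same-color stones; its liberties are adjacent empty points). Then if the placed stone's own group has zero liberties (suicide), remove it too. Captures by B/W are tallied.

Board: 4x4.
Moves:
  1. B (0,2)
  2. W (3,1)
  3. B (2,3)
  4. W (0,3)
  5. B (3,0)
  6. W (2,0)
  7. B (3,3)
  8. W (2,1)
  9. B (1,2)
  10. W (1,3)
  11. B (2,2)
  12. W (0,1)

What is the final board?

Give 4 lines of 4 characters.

Move 1: B@(0,2) -> caps B=0 W=0
Move 2: W@(3,1) -> caps B=0 W=0
Move 3: B@(2,3) -> caps B=0 W=0
Move 4: W@(0,3) -> caps B=0 W=0
Move 5: B@(3,0) -> caps B=0 W=0
Move 6: W@(2,0) -> caps B=0 W=1
Move 7: B@(3,3) -> caps B=0 W=1
Move 8: W@(2,1) -> caps B=0 W=1
Move 9: B@(1,2) -> caps B=0 W=1
Move 10: W@(1,3) -> caps B=0 W=1
Move 11: B@(2,2) -> caps B=0 W=1
Move 12: W@(0,1) -> caps B=0 W=1

Answer: .WB.
..B.
WWBB
.W.B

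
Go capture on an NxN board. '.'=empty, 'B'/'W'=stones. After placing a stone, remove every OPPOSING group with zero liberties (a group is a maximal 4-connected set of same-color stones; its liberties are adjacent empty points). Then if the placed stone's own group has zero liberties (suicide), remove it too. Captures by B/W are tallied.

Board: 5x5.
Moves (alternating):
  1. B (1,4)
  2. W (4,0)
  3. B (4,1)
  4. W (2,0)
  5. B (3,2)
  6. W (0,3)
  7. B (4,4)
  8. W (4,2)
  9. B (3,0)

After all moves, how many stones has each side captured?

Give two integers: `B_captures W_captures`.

Answer: 1 0

Derivation:
Move 1: B@(1,4) -> caps B=0 W=0
Move 2: W@(4,0) -> caps B=0 W=0
Move 3: B@(4,1) -> caps B=0 W=0
Move 4: W@(2,0) -> caps B=0 W=0
Move 5: B@(3,2) -> caps B=0 W=0
Move 6: W@(0,3) -> caps B=0 W=0
Move 7: B@(4,4) -> caps B=0 W=0
Move 8: W@(4,2) -> caps B=0 W=0
Move 9: B@(3,0) -> caps B=1 W=0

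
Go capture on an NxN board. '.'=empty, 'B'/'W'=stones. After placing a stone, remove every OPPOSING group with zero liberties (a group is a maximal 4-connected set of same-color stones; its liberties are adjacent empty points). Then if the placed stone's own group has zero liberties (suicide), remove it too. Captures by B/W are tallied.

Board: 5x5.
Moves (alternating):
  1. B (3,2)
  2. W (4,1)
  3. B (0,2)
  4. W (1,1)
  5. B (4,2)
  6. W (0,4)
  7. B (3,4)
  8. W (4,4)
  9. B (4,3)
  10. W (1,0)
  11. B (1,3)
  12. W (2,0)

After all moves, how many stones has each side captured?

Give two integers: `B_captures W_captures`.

Move 1: B@(3,2) -> caps B=0 W=0
Move 2: W@(4,1) -> caps B=0 W=0
Move 3: B@(0,2) -> caps B=0 W=0
Move 4: W@(1,1) -> caps B=0 W=0
Move 5: B@(4,2) -> caps B=0 W=0
Move 6: W@(0,4) -> caps B=0 W=0
Move 7: B@(3,4) -> caps B=0 W=0
Move 8: W@(4,4) -> caps B=0 W=0
Move 9: B@(4,3) -> caps B=1 W=0
Move 10: W@(1,0) -> caps B=1 W=0
Move 11: B@(1,3) -> caps B=1 W=0
Move 12: W@(2,0) -> caps B=1 W=0

Answer: 1 0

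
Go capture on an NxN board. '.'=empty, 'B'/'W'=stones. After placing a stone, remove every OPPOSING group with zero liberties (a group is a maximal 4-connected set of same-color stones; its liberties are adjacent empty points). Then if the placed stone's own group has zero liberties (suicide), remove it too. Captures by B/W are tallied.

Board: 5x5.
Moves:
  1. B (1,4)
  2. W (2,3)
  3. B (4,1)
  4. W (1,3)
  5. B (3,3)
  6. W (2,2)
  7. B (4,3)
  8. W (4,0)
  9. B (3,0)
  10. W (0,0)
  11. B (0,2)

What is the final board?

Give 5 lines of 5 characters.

Move 1: B@(1,4) -> caps B=0 W=0
Move 2: W@(2,3) -> caps B=0 W=0
Move 3: B@(4,1) -> caps B=0 W=0
Move 4: W@(1,3) -> caps B=0 W=0
Move 5: B@(3,3) -> caps B=0 W=0
Move 6: W@(2,2) -> caps B=0 W=0
Move 7: B@(4,3) -> caps B=0 W=0
Move 8: W@(4,0) -> caps B=0 W=0
Move 9: B@(3,0) -> caps B=1 W=0
Move 10: W@(0,0) -> caps B=1 W=0
Move 11: B@(0,2) -> caps B=1 W=0

Answer: W.B..
...WB
..WW.
B..B.
.B.B.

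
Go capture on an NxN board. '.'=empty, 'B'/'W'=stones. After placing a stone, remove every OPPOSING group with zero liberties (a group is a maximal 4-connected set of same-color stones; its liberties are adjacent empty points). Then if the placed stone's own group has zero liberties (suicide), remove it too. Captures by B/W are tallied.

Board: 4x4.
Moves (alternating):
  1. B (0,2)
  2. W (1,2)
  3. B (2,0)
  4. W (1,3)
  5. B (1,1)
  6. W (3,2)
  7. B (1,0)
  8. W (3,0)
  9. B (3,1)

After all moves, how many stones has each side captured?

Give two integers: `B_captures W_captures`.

Move 1: B@(0,2) -> caps B=0 W=0
Move 2: W@(1,2) -> caps B=0 W=0
Move 3: B@(2,0) -> caps B=0 W=0
Move 4: W@(1,3) -> caps B=0 W=0
Move 5: B@(1,1) -> caps B=0 W=0
Move 6: W@(3,2) -> caps B=0 W=0
Move 7: B@(1,0) -> caps B=0 W=0
Move 8: W@(3,0) -> caps B=0 W=0
Move 9: B@(3,1) -> caps B=1 W=0

Answer: 1 0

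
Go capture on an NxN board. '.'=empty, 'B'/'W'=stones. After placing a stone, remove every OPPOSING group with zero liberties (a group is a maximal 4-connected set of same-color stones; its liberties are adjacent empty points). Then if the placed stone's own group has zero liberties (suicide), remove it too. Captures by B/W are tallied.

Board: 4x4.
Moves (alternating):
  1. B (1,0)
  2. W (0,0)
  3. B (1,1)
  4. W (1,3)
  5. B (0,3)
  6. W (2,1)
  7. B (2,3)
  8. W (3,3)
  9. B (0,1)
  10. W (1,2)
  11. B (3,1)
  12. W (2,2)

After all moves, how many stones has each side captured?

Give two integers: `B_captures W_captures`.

Move 1: B@(1,0) -> caps B=0 W=0
Move 2: W@(0,0) -> caps B=0 W=0
Move 3: B@(1,1) -> caps B=0 W=0
Move 4: W@(1,3) -> caps B=0 W=0
Move 5: B@(0,3) -> caps B=0 W=0
Move 6: W@(2,1) -> caps B=0 W=0
Move 7: B@(2,3) -> caps B=0 W=0
Move 8: W@(3,3) -> caps B=0 W=0
Move 9: B@(0,1) -> caps B=1 W=0
Move 10: W@(1,2) -> caps B=1 W=0
Move 11: B@(3,1) -> caps B=1 W=0
Move 12: W@(2,2) -> caps B=1 W=1

Answer: 1 1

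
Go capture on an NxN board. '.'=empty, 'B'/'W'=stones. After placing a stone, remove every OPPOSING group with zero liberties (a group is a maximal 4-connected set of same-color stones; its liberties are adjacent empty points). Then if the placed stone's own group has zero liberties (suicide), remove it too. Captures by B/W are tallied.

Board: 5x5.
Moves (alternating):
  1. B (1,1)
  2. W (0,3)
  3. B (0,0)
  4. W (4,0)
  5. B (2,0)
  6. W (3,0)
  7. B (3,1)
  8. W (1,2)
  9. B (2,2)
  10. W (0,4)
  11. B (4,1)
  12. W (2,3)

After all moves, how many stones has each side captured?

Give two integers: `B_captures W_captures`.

Move 1: B@(1,1) -> caps B=0 W=0
Move 2: W@(0,3) -> caps B=0 W=0
Move 3: B@(0,0) -> caps B=0 W=0
Move 4: W@(4,0) -> caps B=0 W=0
Move 5: B@(2,0) -> caps B=0 W=0
Move 6: W@(3,0) -> caps B=0 W=0
Move 7: B@(3,1) -> caps B=0 W=0
Move 8: W@(1,2) -> caps B=0 W=0
Move 9: B@(2,2) -> caps B=0 W=0
Move 10: W@(0,4) -> caps B=0 W=0
Move 11: B@(4,1) -> caps B=2 W=0
Move 12: W@(2,3) -> caps B=2 W=0

Answer: 2 0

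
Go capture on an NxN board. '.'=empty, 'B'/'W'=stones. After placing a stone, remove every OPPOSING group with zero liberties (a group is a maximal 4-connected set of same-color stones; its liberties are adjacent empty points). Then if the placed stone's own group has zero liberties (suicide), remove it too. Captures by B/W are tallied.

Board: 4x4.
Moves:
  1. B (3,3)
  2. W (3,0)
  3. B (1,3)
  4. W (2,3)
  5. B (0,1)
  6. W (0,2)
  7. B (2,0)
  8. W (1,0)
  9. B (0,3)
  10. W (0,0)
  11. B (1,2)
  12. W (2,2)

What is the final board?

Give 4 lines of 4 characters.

Move 1: B@(3,3) -> caps B=0 W=0
Move 2: W@(3,0) -> caps B=0 W=0
Move 3: B@(1,3) -> caps B=0 W=0
Move 4: W@(2,3) -> caps B=0 W=0
Move 5: B@(0,1) -> caps B=0 W=0
Move 6: W@(0,2) -> caps B=0 W=0
Move 7: B@(2,0) -> caps B=0 W=0
Move 8: W@(1,0) -> caps B=0 W=0
Move 9: B@(0,3) -> caps B=0 W=0
Move 10: W@(0,0) -> caps B=0 W=0
Move 11: B@(1,2) -> caps B=1 W=0
Move 12: W@(2,2) -> caps B=1 W=0

Answer: WB.B
W.BB
B.WW
W..B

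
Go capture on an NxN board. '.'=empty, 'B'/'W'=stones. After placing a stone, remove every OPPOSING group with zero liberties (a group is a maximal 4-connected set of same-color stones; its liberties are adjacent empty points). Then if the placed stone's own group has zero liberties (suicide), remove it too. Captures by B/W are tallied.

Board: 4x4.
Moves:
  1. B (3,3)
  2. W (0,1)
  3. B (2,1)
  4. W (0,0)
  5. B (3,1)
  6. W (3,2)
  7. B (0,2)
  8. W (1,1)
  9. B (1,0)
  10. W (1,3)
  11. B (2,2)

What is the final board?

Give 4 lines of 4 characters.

Move 1: B@(3,3) -> caps B=0 W=0
Move 2: W@(0,1) -> caps B=0 W=0
Move 3: B@(2,1) -> caps B=0 W=0
Move 4: W@(0,0) -> caps B=0 W=0
Move 5: B@(3,1) -> caps B=0 W=0
Move 6: W@(3,2) -> caps B=0 W=0
Move 7: B@(0,2) -> caps B=0 W=0
Move 8: W@(1,1) -> caps B=0 W=0
Move 9: B@(1,0) -> caps B=0 W=0
Move 10: W@(1,3) -> caps B=0 W=0
Move 11: B@(2,2) -> caps B=1 W=0

Answer: WWB.
BW.W
.BB.
.B.B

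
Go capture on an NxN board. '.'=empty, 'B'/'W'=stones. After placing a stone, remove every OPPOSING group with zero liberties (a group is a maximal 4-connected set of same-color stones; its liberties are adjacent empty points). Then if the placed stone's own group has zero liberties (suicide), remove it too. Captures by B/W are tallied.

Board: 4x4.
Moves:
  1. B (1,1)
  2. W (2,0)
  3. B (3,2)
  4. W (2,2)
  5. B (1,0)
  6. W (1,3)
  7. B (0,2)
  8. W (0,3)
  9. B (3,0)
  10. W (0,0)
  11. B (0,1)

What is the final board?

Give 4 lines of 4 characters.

Answer: .BBW
BB.W
W.W.
B.B.

Derivation:
Move 1: B@(1,1) -> caps B=0 W=0
Move 2: W@(2,0) -> caps B=0 W=0
Move 3: B@(3,2) -> caps B=0 W=0
Move 4: W@(2,2) -> caps B=0 W=0
Move 5: B@(1,0) -> caps B=0 W=0
Move 6: W@(1,3) -> caps B=0 W=0
Move 7: B@(0,2) -> caps B=0 W=0
Move 8: W@(0,3) -> caps B=0 W=0
Move 9: B@(3,0) -> caps B=0 W=0
Move 10: W@(0,0) -> caps B=0 W=0
Move 11: B@(0,1) -> caps B=1 W=0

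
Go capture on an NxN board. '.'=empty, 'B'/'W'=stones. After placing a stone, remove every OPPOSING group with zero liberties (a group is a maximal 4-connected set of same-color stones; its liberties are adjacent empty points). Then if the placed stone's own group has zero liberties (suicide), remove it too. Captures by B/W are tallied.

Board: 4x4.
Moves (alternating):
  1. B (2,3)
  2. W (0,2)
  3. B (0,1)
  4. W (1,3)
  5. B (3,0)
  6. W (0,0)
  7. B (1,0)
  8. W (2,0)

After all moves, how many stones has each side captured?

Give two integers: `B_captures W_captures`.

Answer: 1 0

Derivation:
Move 1: B@(2,3) -> caps B=0 W=0
Move 2: W@(0,2) -> caps B=0 W=0
Move 3: B@(0,1) -> caps B=0 W=0
Move 4: W@(1,3) -> caps B=0 W=0
Move 5: B@(3,0) -> caps B=0 W=0
Move 6: W@(0,0) -> caps B=0 W=0
Move 7: B@(1,0) -> caps B=1 W=0
Move 8: W@(2,0) -> caps B=1 W=0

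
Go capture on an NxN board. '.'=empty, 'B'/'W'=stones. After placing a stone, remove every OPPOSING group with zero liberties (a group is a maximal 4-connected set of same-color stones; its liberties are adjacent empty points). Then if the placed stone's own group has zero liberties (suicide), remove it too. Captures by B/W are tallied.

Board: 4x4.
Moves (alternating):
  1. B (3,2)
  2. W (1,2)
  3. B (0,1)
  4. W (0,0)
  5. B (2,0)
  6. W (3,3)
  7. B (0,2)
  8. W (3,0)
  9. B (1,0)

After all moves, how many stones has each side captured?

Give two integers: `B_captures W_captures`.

Move 1: B@(3,2) -> caps B=0 W=0
Move 2: W@(1,2) -> caps B=0 W=0
Move 3: B@(0,1) -> caps B=0 W=0
Move 4: W@(0,0) -> caps B=0 W=0
Move 5: B@(2,0) -> caps B=0 W=0
Move 6: W@(3,3) -> caps B=0 W=0
Move 7: B@(0,2) -> caps B=0 W=0
Move 8: W@(3,0) -> caps B=0 W=0
Move 9: B@(1,0) -> caps B=1 W=0

Answer: 1 0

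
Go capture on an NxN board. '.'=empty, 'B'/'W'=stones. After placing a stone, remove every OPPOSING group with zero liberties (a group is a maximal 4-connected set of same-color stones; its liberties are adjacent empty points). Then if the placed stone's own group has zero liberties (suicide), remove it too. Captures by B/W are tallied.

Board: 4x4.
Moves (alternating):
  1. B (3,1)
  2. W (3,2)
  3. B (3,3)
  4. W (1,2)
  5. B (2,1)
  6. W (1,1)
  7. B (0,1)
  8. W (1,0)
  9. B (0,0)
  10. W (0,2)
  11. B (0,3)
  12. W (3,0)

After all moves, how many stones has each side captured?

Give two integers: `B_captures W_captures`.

Answer: 0 2

Derivation:
Move 1: B@(3,1) -> caps B=0 W=0
Move 2: W@(3,2) -> caps B=0 W=0
Move 3: B@(3,3) -> caps B=0 W=0
Move 4: W@(1,2) -> caps B=0 W=0
Move 5: B@(2,1) -> caps B=0 W=0
Move 6: W@(1,1) -> caps B=0 W=0
Move 7: B@(0,1) -> caps B=0 W=0
Move 8: W@(1,0) -> caps B=0 W=0
Move 9: B@(0,0) -> caps B=0 W=0
Move 10: W@(0,2) -> caps B=0 W=2
Move 11: B@(0,3) -> caps B=0 W=2
Move 12: W@(3,0) -> caps B=0 W=2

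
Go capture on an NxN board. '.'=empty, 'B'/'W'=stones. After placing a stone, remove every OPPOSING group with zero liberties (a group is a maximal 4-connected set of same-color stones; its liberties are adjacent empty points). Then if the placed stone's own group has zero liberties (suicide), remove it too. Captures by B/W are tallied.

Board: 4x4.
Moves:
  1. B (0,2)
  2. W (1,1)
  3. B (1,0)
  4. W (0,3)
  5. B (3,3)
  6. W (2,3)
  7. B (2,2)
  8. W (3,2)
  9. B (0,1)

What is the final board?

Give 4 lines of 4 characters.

Move 1: B@(0,2) -> caps B=0 W=0
Move 2: W@(1,1) -> caps B=0 W=0
Move 3: B@(1,0) -> caps B=0 W=0
Move 4: W@(0,3) -> caps B=0 W=0
Move 5: B@(3,3) -> caps B=0 W=0
Move 6: W@(2,3) -> caps B=0 W=0
Move 7: B@(2,2) -> caps B=0 W=0
Move 8: W@(3,2) -> caps B=0 W=1
Move 9: B@(0,1) -> caps B=0 W=1

Answer: .BBW
BW..
..BW
..W.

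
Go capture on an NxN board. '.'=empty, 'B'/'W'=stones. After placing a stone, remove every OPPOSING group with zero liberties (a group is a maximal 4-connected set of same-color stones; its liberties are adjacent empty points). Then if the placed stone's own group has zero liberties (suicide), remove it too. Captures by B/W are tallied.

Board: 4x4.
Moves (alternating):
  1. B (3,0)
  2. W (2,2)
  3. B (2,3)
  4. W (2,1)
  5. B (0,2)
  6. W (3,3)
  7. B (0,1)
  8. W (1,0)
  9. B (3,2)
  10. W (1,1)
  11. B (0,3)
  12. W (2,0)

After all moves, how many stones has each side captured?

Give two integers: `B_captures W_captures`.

Move 1: B@(3,0) -> caps B=0 W=0
Move 2: W@(2,2) -> caps B=0 W=0
Move 3: B@(2,3) -> caps B=0 W=0
Move 4: W@(2,1) -> caps B=0 W=0
Move 5: B@(0,2) -> caps B=0 W=0
Move 6: W@(3,3) -> caps B=0 W=0
Move 7: B@(0,1) -> caps B=0 W=0
Move 8: W@(1,0) -> caps B=0 W=0
Move 9: B@(3,2) -> caps B=1 W=0
Move 10: W@(1,1) -> caps B=1 W=0
Move 11: B@(0,3) -> caps B=1 W=0
Move 12: W@(2,0) -> caps B=1 W=0

Answer: 1 0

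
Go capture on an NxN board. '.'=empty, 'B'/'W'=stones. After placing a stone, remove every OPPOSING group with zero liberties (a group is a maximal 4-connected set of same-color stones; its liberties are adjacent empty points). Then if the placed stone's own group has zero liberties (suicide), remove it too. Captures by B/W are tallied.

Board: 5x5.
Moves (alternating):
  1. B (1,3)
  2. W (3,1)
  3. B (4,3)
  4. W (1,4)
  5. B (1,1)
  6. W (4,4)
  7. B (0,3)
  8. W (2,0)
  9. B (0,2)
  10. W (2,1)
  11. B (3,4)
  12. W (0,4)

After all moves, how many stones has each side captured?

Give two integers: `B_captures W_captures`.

Move 1: B@(1,3) -> caps B=0 W=0
Move 2: W@(3,1) -> caps B=0 W=0
Move 3: B@(4,3) -> caps B=0 W=0
Move 4: W@(1,4) -> caps B=0 W=0
Move 5: B@(1,1) -> caps B=0 W=0
Move 6: W@(4,4) -> caps B=0 W=0
Move 7: B@(0,3) -> caps B=0 W=0
Move 8: W@(2,0) -> caps B=0 W=0
Move 9: B@(0,2) -> caps B=0 W=0
Move 10: W@(2,1) -> caps B=0 W=0
Move 11: B@(3,4) -> caps B=1 W=0
Move 12: W@(0,4) -> caps B=1 W=0

Answer: 1 0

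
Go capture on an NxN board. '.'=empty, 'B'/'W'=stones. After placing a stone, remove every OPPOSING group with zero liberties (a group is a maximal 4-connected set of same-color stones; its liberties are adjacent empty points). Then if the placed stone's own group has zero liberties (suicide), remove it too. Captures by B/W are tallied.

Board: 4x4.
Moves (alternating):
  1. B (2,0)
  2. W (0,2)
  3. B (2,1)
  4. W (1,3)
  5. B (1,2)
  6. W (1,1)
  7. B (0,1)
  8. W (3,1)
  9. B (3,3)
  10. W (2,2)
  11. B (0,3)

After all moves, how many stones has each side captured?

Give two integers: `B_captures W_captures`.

Answer: 0 1

Derivation:
Move 1: B@(2,0) -> caps B=0 W=0
Move 2: W@(0,2) -> caps B=0 W=0
Move 3: B@(2,1) -> caps B=0 W=0
Move 4: W@(1,3) -> caps B=0 W=0
Move 5: B@(1,2) -> caps B=0 W=0
Move 6: W@(1,1) -> caps B=0 W=0
Move 7: B@(0,1) -> caps B=0 W=0
Move 8: W@(3,1) -> caps B=0 W=0
Move 9: B@(3,3) -> caps B=0 W=0
Move 10: W@(2,2) -> caps B=0 W=1
Move 11: B@(0,3) -> caps B=0 W=1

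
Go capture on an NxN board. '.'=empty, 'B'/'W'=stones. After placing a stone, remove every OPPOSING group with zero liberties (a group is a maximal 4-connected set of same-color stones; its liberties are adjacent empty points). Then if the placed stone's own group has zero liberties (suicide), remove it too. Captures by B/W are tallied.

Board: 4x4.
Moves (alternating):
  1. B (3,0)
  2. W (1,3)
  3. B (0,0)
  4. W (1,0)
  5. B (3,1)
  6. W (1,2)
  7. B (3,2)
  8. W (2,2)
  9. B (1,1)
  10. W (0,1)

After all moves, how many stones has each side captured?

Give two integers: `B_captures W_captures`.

Move 1: B@(3,0) -> caps B=0 W=0
Move 2: W@(1,3) -> caps B=0 W=0
Move 3: B@(0,0) -> caps B=0 W=0
Move 4: W@(1,0) -> caps B=0 W=0
Move 5: B@(3,1) -> caps B=0 W=0
Move 6: W@(1,2) -> caps B=0 W=0
Move 7: B@(3,2) -> caps B=0 W=0
Move 8: W@(2,2) -> caps B=0 W=0
Move 9: B@(1,1) -> caps B=0 W=0
Move 10: W@(0,1) -> caps B=0 W=1

Answer: 0 1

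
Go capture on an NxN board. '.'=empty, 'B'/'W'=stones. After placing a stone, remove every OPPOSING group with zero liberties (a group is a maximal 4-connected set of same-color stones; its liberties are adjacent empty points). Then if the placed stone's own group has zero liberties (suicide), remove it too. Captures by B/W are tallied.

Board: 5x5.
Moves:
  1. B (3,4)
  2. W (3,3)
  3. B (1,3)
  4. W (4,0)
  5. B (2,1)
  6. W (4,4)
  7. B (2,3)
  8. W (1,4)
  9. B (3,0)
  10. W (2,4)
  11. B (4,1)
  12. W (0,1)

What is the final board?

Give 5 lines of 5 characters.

Move 1: B@(3,4) -> caps B=0 W=0
Move 2: W@(3,3) -> caps B=0 W=0
Move 3: B@(1,3) -> caps B=0 W=0
Move 4: W@(4,0) -> caps B=0 W=0
Move 5: B@(2,1) -> caps B=0 W=0
Move 6: W@(4,4) -> caps B=0 W=0
Move 7: B@(2,3) -> caps B=0 W=0
Move 8: W@(1,4) -> caps B=0 W=0
Move 9: B@(3,0) -> caps B=0 W=0
Move 10: W@(2,4) -> caps B=0 W=1
Move 11: B@(4,1) -> caps B=1 W=1
Move 12: W@(0,1) -> caps B=1 W=1

Answer: .W...
...BW
.B.BW
B..W.
.B..W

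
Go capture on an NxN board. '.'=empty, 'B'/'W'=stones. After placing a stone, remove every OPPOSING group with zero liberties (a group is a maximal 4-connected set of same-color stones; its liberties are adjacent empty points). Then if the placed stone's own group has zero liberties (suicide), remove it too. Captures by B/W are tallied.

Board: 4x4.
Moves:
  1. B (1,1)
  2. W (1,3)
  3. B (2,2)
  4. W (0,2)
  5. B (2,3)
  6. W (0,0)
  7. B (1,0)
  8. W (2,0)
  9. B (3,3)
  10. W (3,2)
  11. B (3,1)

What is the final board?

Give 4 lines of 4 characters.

Move 1: B@(1,1) -> caps B=0 W=0
Move 2: W@(1,3) -> caps B=0 W=0
Move 3: B@(2,2) -> caps B=0 W=0
Move 4: W@(0,2) -> caps B=0 W=0
Move 5: B@(2,3) -> caps B=0 W=0
Move 6: W@(0,0) -> caps B=0 W=0
Move 7: B@(1,0) -> caps B=0 W=0
Move 8: W@(2,0) -> caps B=0 W=0
Move 9: B@(3,3) -> caps B=0 W=0
Move 10: W@(3,2) -> caps B=0 W=0
Move 11: B@(3,1) -> caps B=1 W=0

Answer: W.W.
BB.W
W.BB
.B.B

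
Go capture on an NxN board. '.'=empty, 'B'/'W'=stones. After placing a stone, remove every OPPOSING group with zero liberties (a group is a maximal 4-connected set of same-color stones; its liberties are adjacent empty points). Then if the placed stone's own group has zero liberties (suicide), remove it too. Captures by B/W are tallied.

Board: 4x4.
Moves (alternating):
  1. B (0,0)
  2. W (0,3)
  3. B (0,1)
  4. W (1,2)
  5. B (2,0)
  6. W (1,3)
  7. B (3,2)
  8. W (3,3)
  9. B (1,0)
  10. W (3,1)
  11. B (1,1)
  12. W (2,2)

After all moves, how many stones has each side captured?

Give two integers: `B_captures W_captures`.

Answer: 0 1

Derivation:
Move 1: B@(0,0) -> caps B=0 W=0
Move 2: W@(0,3) -> caps B=0 W=0
Move 3: B@(0,1) -> caps B=0 W=0
Move 4: W@(1,2) -> caps B=0 W=0
Move 5: B@(2,0) -> caps B=0 W=0
Move 6: W@(1,3) -> caps B=0 W=0
Move 7: B@(3,2) -> caps B=0 W=0
Move 8: W@(3,3) -> caps B=0 W=0
Move 9: B@(1,0) -> caps B=0 W=0
Move 10: W@(3,1) -> caps B=0 W=0
Move 11: B@(1,1) -> caps B=0 W=0
Move 12: W@(2,2) -> caps B=0 W=1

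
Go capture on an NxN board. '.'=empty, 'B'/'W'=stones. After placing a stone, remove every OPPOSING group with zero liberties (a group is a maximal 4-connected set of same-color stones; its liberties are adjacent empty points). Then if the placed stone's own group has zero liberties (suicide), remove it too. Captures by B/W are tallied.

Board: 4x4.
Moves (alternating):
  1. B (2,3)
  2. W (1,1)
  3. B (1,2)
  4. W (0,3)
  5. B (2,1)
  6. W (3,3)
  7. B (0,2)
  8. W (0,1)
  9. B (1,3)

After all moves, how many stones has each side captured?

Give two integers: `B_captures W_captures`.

Move 1: B@(2,3) -> caps B=0 W=0
Move 2: W@(1,1) -> caps B=0 W=0
Move 3: B@(1,2) -> caps B=0 W=0
Move 4: W@(0,3) -> caps B=0 W=0
Move 5: B@(2,1) -> caps B=0 W=0
Move 6: W@(3,3) -> caps B=0 W=0
Move 7: B@(0,2) -> caps B=0 W=0
Move 8: W@(0,1) -> caps B=0 W=0
Move 9: B@(1,3) -> caps B=1 W=0

Answer: 1 0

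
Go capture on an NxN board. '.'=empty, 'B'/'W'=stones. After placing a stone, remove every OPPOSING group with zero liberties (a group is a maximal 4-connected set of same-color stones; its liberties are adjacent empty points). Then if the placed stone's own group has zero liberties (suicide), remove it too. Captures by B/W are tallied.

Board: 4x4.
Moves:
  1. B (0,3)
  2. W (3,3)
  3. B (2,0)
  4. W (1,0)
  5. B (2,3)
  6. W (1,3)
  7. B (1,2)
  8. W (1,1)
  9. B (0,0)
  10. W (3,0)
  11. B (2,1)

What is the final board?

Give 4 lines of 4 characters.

Answer: B..B
WWB.
BB.B
W..W

Derivation:
Move 1: B@(0,3) -> caps B=0 W=0
Move 2: W@(3,3) -> caps B=0 W=0
Move 3: B@(2,0) -> caps B=0 W=0
Move 4: W@(1,0) -> caps B=0 W=0
Move 5: B@(2,3) -> caps B=0 W=0
Move 6: W@(1,3) -> caps B=0 W=0
Move 7: B@(1,2) -> caps B=1 W=0
Move 8: W@(1,1) -> caps B=1 W=0
Move 9: B@(0,0) -> caps B=1 W=0
Move 10: W@(3,0) -> caps B=1 W=0
Move 11: B@(2,1) -> caps B=1 W=0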